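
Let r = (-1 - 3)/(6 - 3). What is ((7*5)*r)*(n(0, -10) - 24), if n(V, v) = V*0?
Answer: 1120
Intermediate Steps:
n(V, v) = 0
r = -4/3 ≈ -1.3333
((7*5)*r)*(n(0, -10) - 24) = ((7*5)*(-4/3))*(0 - 24) = (35*(-4/3))*(-24) = -140/3*(-24) = 1120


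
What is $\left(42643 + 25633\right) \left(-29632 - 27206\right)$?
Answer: $-3880671288$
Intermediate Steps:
$\left(42643 + 25633\right) \left(-29632 - 27206\right) = 68276 \left(-56838\right) = -3880671288$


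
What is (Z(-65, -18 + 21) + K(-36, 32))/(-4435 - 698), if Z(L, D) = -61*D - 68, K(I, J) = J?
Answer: 73/1711 ≈ 0.042665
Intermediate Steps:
Z(L, D) = -68 - 61*D
(Z(-65, -18 + 21) + K(-36, 32))/(-4435 - 698) = ((-68 - 61*(-18 + 21)) + 32)/(-4435 - 698) = ((-68 - 61*3) + 32)/(-5133) = ((-68 - 183) + 32)*(-1/5133) = (-251 + 32)*(-1/5133) = -219*(-1/5133) = 73/1711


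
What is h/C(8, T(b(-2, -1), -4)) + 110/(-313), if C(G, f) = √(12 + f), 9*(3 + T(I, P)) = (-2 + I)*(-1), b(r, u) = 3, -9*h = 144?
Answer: -110/313 - 12*√5/5 ≈ -5.7180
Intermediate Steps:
h = -16 (h = -⅑*144 = -16)
T(I, P) = -25/9 - I/9 (T(I, P) = -3 + ((-2 + I)*(-1))/9 = -3 + (2 - I)/9 = -3 + (2/9 - I/9) = -25/9 - I/9)
h/C(8, T(b(-2, -1), -4)) + 110/(-313) = -16/√(12 + (-25/9 - ⅑*3)) + 110/(-313) = -16/√(12 + (-25/9 - ⅓)) + 110*(-1/313) = -16/√(12 - 28/9) - 110/313 = -16*3*√5/20 - 110/313 = -12*√5/5 - 110/313 = -110/313 - 12*√5/5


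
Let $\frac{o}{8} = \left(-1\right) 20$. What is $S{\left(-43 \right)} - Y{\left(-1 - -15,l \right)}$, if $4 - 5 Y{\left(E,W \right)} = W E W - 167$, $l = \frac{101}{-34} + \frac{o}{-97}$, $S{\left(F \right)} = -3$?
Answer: $- \frac{878658629}{27192010} \approx -32.313$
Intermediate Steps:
$o = -160$ ($o = 8 \left(\left(-1\right) 20\right) = 8 \left(-20\right) = -160$)
$l = - \frac{4357}{3298}$ ($l = \frac{101}{-34} - \frac{160}{-97} = 101 \left(- \frac{1}{34}\right) - - \frac{160}{97} = - \frac{101}{34} + \frac{160}{97} = - \frac{4357}{3298} \approx -1.3211$)
$Y{\left(E,W \right)} = \frac{171}{5} - \frac{E W^{2}}{5}$ ($Y{\left(E,W \right)} = \frac{4}{5} - \frac{W E W - 167}{5} = \frac{4}{5} - \frac{E W W - 167}{5} = \frac{4}{5} - \frac{E W^{2} - 167}{5} = \frac{4}{5} - \frac{-167 + E W^{2}}{5} = \frac{4}{5} - \left(- \frac{167}{5} + \frac{E W^{2}}{5}\right) = \frac{171}{5} - \frac{E W^{2}}{5}$)
$S{\left(-43 \right)} - Y{\left(-1 - -15,l \right)} = -3 - \left(\frac{171}{5} - \frac{\left(-1 - -15\right) \left(- \frac{4357}{3298}\right)^{2}}{5}\right) = -3 - \left(\frac{171}{5} - \frac{1}{5} \left(-1 + 15\right) \frac{18983449}{10876804}\right) = -3 - \left(\frac{171}{5} - \frac{14}{5} \cdot \frac{18983449}{10876804}\right) = -3 - \left(\frac{171}{5} - \frac{132884143}{27192010}\right) = -3 - \frac{797082599}{27192010} = - \frac{878658629}{27192010}$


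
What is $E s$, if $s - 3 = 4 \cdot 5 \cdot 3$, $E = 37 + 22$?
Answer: $3717$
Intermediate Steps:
$E = 59$
$s = 63$ ($s = 3 + 4 \cdot 5 \cdot 3 = 3 + 20 \cdot 3 = 3 + 60 = 63$)
$E s = 59 \cdot 63 = 3717$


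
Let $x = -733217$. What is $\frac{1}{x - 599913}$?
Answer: $- \frac{1}{1333130} \approx -7.5011 \cdot 10^{-7}$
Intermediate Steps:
$\frac{1}{x - 599913} = \frac{1}{-733217 - 599913} = \frac{1}{-1333130} = - \frac{1}{1333130}$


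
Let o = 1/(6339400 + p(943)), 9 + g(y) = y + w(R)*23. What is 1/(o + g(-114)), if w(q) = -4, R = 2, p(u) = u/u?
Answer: -6339401/1362971214 ≈ -0.0046512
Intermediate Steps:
p(u) = 1
g(y) = -101 + y (g(y) = -9 + (y - 4*23) = -9 + (y - 92) = -9 + (-92 + y) = -101 + y)
o = 1/6339401 (o = 1/(6339400 + 1) = 1/6339401 ≈ 1.5774e-7)
1/(o + g(-114)) = 1/(1/6339401 + (-101 - 114)) = 1/(1/6339401 - 215) = 1/(-1362971214/6339401) = -6339401/1362971214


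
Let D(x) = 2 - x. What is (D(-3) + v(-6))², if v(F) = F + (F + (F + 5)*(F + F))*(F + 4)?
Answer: 169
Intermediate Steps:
v(F) = F + (4 + F)*(F + 2*F*(5 + F)) (v(F) = F + (F + (5 + F)*(2*F))*(4 + F) = F + (F + 2*F*(5 + F))*(4 + F) = F + (4 + F)*(F + 2*F*(5 + F)))
(D(-3) + v(-6))² = ((2 - 1*(-3)) - 6*(45 + 2*(-6)² + 19*(-6)))² = ((2 + 3) - 6*(45 + 2*36 - 114))² = (5 - 6*(45 + 72 - 114))² = (5 - 6*3)² = (5 - 18)² = (-13)² = 169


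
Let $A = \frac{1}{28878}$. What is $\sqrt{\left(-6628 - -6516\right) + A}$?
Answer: $\frac{i \sqrt{93401126130}}{28878} \approx 10.583 i$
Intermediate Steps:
$A = \frac{1}{28878} \approx 3.4628 \cdot 10^{-5}$
$\sqrt{\left(-6628 - -6516\right) + A} = \sqrt{\left(-6628 - -6516\right) + \frac{1}{28878}} = \sqrt{\left(-6628 + 6516\right) + \frac{1}{28878}} = \sqrt{-112 + \frac{1}{28878}} = \sqrt{- \frac{3234335}{28878}} = \frac{i \sqrt{93401126130}}{28878}$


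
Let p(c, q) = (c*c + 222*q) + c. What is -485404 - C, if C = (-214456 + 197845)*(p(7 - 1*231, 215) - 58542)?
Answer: 649669136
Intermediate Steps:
p(c, q) = c + c² + 222*q (p(c, q) = (c² + 222*q) + c = c + c² + 222*q)
C = -650154540 (C = (-214456 + 197845)*(((7 - 1*231) + (7 - 1*231)² + 222*215) - 58542) = -16611*(((7 - 231) + (7 - 231)² + 47730) - 58542) = -16611*((-224 + (-224)² + 47730) - 58542) = -16611*((-224 + 50176 + 47730) - 58542) = -16611*(97682 - 58542) = -16611*39140 = -650154540)
-485404 - C = -485404 - 1*(-650154540) = -485404 + 650154540 = 649669136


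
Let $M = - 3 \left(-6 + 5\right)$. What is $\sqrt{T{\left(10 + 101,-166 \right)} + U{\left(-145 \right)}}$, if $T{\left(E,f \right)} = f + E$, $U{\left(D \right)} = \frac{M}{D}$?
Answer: $\frac{i \sqrt{1156810}}{145} \approx 7.4176 i$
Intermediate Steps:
$M = 3$ ($M = \left(-3\right) \left(-1\right) = 3$)
$U{\left(D \right)} = \frac{3}{D}$
$T{\left(E,f \right)} = E + f$
$\sqrt{T{\left(10 + 101,-166 \right)} + U{\left(-145 \right)}} = \sqrt{\left(\left(10 + 101\right) - 166\right) + \frac{3}{-145}} = \sqrt{\left(111 - 166\right) + 3 \left(- \frac{1}{145}\right)} = \sqrt{-55 - \frac{3}{145}} = \sqrt{- \frac{7978}{145}} = \frac{i \sqrt{1156810}}{145}$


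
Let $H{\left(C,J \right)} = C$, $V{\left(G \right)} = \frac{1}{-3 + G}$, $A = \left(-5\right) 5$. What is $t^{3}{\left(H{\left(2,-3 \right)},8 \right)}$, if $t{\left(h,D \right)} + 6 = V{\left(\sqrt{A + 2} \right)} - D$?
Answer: $\frac{- 14546 \sqrt{23} + 502025 i}{4 \left(\sqrt{23} - 45 i\right)} \approx -2798.5 - 89.304 i$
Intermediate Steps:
$A = -25$
$t{\left(h,D \right)} = -6 + \frac{1}{-3 + i \sqrt{23}} - D$ ($t{\left(h,D \right)} = -6 - \left(D - \frac{1}{-3 + \sqrt{-25 + 2}}\right) = -6 - \left(D - \frac{1}{-3 + \sqrt{-23}}\right) = -6 - \left(D - \frac{1}{-3 + i \sqrt{23}}\right) = -6 + \frac{1}{-3 + i \sqrt{23}} - D$)
$t^{3}{\left(H{\left(2,-3 \right)},8 \right)} = \left(- \frac{195}{32} - 8 - \frac{i \sqrt{23}}{32}\right)^{3} = \left(- \frac{451}{32} - \frac{i \sqrt{23}}{32}\right)^{3}$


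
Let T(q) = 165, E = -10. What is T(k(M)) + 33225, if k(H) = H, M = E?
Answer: 33390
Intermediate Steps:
M = -10
T(k(M)) + 33225 = 165 + 33225 = 33390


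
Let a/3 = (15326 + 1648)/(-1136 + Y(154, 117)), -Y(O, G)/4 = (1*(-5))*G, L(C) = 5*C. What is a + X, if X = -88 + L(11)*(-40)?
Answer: -1351915/602 ≈ -2245.7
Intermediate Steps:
Y(O, G) = 20*G (Y(O, G) = -4*1*(-5)*G = -(-20)*G = 20*G)
X = -2288 (X = -88 + (5*11)*(-40) = -88 + 55*(-40) = -88 - 2200 = -2288)
a = 25461/602 (a = 3*((15326 + 1648)/(-1136 + 20*117)) = 3*(16974/(-1136 + 2340)) = 3*(16974/1204) = 3*(16974*(1/1204)) = 3*(8487/602) = 25461/602 ≈ 42.294)
a + X = 25461/602 - 2288 = -1351915/602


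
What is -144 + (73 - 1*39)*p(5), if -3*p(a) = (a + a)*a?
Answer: -2132/3 ≈ -710.67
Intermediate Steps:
p(a) = -2*a**2/3 (p(a) = -(a + a)*a/3 = -2*a*a/3 = -2*a**2/3)
-144 + (73 - 1*39)*p(5) = -144 + (73 - 1*39)*(-2/3*5**2) = -144 + (73 - 39)*(-2/3*25) = -144 + 34*(-50/3) = -144 - 1700/3 = -2132/3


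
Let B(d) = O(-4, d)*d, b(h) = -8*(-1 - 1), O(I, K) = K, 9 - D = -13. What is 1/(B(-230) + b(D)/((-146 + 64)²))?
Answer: 1681/88924904 ≈ 1.8904e-5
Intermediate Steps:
D = 22 (D = 9 - 1*(-13) = 9 + 13 = 22)
b(h) = 16 (b(h) = -8*(-2) = 16)
B(d) = d² (B(d) = d*d = d²)
1/(B(-230) + b(D)/((-146 + 64)²)) = 1/((-230)² + 16/((-146 + 64)²)) = 1/(52900 + 16/((-82)²)) = 1/(52900 + 16/6724) = 1/(52900 + 16*(1/6724)) = 1/(52900 + 4/1681) = 1/(88924904/1681) = 1681/88924904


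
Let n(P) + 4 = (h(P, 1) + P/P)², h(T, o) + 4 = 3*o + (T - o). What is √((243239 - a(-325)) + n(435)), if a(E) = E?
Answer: 2*√107979 ≈ 657.20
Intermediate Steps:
h(T, o) = -4 + T + 2*o (h(T, o) = -4 + (3*o + (T - o)) = -4 + (T + 2*o) = -4 + T + 2*o)
n(P) = -4 + (-1 + P)² (n(P) = -4 + ((-4 + P + 2*1) + P/P)² = -4 + ((-4 + P + 2) + 1)² = -4 + ((-2 + P) + 1)² = -4 + (-1 + P)²)
√((243239 - a(-325)) + n(435)) = √((243239 - 1*(-325)) + (-4 + (-1 + 435)²)) = √((243239 + 325) + (-4 + 434²)) = √(243564 + (-4 + 188356)) = √(243564 + 188352) = √431916 = 2*√107979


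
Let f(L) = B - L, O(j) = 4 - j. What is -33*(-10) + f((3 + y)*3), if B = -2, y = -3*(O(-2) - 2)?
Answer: 355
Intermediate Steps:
y = -12 (y = -3*((4 - 1*(-2)) - 2) = -3*((4 + 2) - 2) = -3*(6 - 2) = -3*4 = -12)
f(L) = -2 - L
-33*(-10) + f((3 + y)*3) = -33*(-10) + (-2 - (3 - 12)*3) = 330 + (-2 - (-9)*3) = 330 + (-2 - 1*(-27)) = 330 + (-2 + 27) = 330 + 25 = 355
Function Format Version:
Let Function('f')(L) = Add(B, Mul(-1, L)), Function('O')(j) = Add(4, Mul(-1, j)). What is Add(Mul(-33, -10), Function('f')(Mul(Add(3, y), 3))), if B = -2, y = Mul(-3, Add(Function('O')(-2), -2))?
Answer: 355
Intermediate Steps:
y = -12 (y = Mul(-3, Add(Add(4, Mul(-1, -2)), -2)) = Mul(-3, Add(Add(4, 2), -2)) = Mul(-3, Add(6, -2)) = Mul(-3, 4) = -12)
Function('f')(L) = Add(-2, Mul(-1, L))
Add(Mul(-33, -10), Function('f')(Mul(Add(3, y), 3))) = Add(Mul(-33, -10), Add(-2, Mul(-1, Mul(Add(3, -12), 3)))) = Add(330, Add(-2, Mul(-1, Mul(-9, 3)))) = Add(330, Add(-2, Mul(-1, -27))) = Add(330, Add(-2, 27)) = Add(330, 25) = 355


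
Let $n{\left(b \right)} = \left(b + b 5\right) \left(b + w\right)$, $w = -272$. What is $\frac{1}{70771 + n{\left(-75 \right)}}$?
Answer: $\frac{1}{226921} \approx 4.4068 \cdot 10^{-6}$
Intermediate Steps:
$n{\left(b \right)} = 6 b \left(-272 + b\right)$ ($n{\left(b \right)} = \left(b + b 5\right) \left(b - 272\right) = \left(b + 5 b\right) \left(-272 + b\right) = 6 b \left(-272 + b\right)$)
$\frac{1}{70771 + n{\left(-75 \right)}} = \frac{1}{70771 + 6 \left(-75\right) \left(-272 - 75\right)} = \frac{1}{70771 + 6 \left(-75\right) \left(-347\right)} = \frac{1}{70771 + 156150} = \frac{1}{226921}$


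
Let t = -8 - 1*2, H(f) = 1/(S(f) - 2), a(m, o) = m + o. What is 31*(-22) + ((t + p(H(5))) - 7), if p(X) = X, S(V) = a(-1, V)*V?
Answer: -12581/18 ≈ -698.94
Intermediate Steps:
S(V) = V*(-1 + V) (S(V) = (-1 + V)*V = V*(-1 + V))
H(f) = 1/(-2 + f*(-1 + f)) (H(f) = 1/(f*(-1 + f) - 2) = 1/(-2 + f*(-1 + f)))
t = -10 (t = -8 - 2 = -10)
31*(-22) + ((t + p(H(5))) - 7) = 31*(-22) + ((-10 + 1/(-2 + 5*(-1 + 5))) - 7) = -682 + ((-10 + 1/(-2 + 5*4)) - 7) = -682 + ((-10 + 1/(-2 + 20)) - 7) = -682 + ((-10 + 1/18) - 7) = -682 + (-179/18 - 7) = -682 - 305/18 = -12581/18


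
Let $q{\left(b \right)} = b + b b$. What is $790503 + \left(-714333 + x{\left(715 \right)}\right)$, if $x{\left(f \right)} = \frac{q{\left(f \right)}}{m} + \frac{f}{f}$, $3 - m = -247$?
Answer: $\frac{1955469}{25} \approx 78219.0$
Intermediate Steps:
$m = 250$ ($m = 3 - -247 = 3 + 247 = 250$)
$q{\left(b \right)} = b + b^{2}$
$x{\left(f \right)} = 1 + \frac{f \left(1 + f\right)}{250}$ ($x{\left(f \right)} = \frac{f \left(1 + f\right)}{250} + \frac{f}{f} = f \left(1 + f\right) \frac{1}{250} + 1 = \frac{f \left(1 + f\right)}{250} + 1 = 1 + \frac{f \left(1 + f\right)}{250}$)
$790503 + \left(-714333 + x{\left(715 \right)}\right) = 790503 - \left(714332 - \frac{143 \left(1 + 715\right)}{50}\right) = 790503 - \left(714332 - \frac{51194}{25}\right) = 790503 + \left(-714333 + \left(1 + \frac{51194}{25}\right)\right) = 790503 + \left(-714333 + \frac{51219}{25}\right) = 790503 - \frac{17807106}{25} = \frac{1955469}{25}$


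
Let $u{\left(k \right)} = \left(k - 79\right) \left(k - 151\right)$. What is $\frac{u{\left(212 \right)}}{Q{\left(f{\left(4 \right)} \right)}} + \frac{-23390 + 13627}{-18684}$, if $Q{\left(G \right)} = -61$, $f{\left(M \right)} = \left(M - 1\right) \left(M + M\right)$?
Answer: $- \frac{2475209}{18684} \approx -132.48$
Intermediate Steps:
$f{\left(M \right)} = 2 M \left(-1 + M\right)$ ($f{\left(M \right)} = \left(-1 + M\right) 2 M = 2 M \left(-1 + M\right)$)
$u{\left(k \right)} = \left(-151 + k\right) \left(-79 + k\right)$ ($u{\left(k \right)} = \left(-79 + k\right) \left(-151 + k\right) = \left(-151 + k\right) \left(-79 + k\right)$)
$\frac{u{\left(212 \right)}}{Q{\left(f{\left(4 \right)} \right)}} + \frac{-23390 + 13627}{-18684} = \frac{11929 + 212^{2} - 48760}{-61} + \frac{-23390 + 13627}{-18684} = \left(11929 + 44944 - 48760\right) \left(- \frac{1}{61}\right) - - \frac{9763}{18684} = 8113 \left(- \frac{1}{61}\right) + \frac{9763}{18684} = -133 + \frac{9763}{18684} = - \frac{2475209}{18684}$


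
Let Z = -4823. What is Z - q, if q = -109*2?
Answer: -4605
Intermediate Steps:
q = -218
Z - q = -4823 - 1*(-218) = -4823 + 218 = -4605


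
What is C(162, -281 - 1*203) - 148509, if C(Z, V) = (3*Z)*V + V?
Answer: -384217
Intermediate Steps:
C(Z, V) = V + 3*V*Z (C(Z, V) = 3*V*Z + V = V + 3*V*Z)
C(162, -281 - 1*203) - 148509 = (-281 - 1*203)*(1 + 3*162) - 148509 = (-281 - 203)*(1 + 486) - 148509 = -484*487 - 148509 = -235708 - 148509 = -384217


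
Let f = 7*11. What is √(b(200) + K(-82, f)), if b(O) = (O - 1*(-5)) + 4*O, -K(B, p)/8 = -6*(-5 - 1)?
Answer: √717 ≈ 26.777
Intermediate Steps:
f = 77
K(B, p) = -288 (K(B, p) = -(-48)*(-5 - 1) = -(-48)*(-6) = -8*36 = -288)
b(O) = 5 + 5*O (b(O) = (O + 5) + 4*O = (5 + O) + 4*O = 5 + 5*O)
√(b(200) + K(-82, f)) = √((5 + 5*200) - 288) = √((5 + 1000) - 288) = √(1005 - 288) = √717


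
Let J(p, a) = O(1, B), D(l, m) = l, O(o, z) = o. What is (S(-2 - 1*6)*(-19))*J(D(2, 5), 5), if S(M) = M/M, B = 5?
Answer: -19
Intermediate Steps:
J(p, a) = 1
S(M) = 1
(S(-2 - 1*6)*(-19))*J(D(2, 5), 5) = (1*(-19))*1 = -19*1 = -19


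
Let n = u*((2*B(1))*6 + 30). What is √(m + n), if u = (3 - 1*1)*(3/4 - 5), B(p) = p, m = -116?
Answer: I*√473 ≈ 21.749*I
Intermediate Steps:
u = -17/2 (u = (3 - 1)*(3*(¼) - 5) = 2*(¾ - 5) = 2*(-17/4) = -17/2 ≈ -8.5000)
n = -357 (n = -17*((2*1)*6 + 30)/2 = -17*(2*6 + 30)/2 = -17*(12 + 30)/2 = -17/2*42 = -357)
√(m + n) = √(-116 - 357) = √(-473) = I*√473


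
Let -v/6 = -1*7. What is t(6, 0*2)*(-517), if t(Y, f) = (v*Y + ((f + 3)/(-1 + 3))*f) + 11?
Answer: -135971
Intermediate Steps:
v = 42 (v = -(-6)*7 = -6*(-7) = 42)
t(Y, f) = 11 + 42*Y + f*(3/2 + f/2) (t(Y, f) = (42*Y + ((f + 3)/(-1 + 3))*f) + 11 = (42*Y + ((3 + f)/2)*f) + 11 = (42*Y + ((3 + f)*(1/2))*f) + 11 = (42*Y + (3/2 + f/2)*f) + 11 = (42*Y + f*(3/2 + f/2)) + 11 = 11 + 42*Y + f*(3/2 + f/2))
t(6, 0*2)*(-517) = (11 + (0*2)**2/2 + 42*6 + 3*(0*2)/2)*(-517) = (11 + (1/2)*0**2 + 252 + (3/2)*0)*(-517) = (11 + (1/2)*0 + 252 + 0)*(-517) = (11 + 0 + 252 + 0)*(-517) = 263*(-517) = -135971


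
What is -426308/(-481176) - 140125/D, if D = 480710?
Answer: 1718821646/2891326437 ≈ 0.59447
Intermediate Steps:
-426308/(-481176) - 140125/D = -426308/(-481176) - 140125/480710 = -426308*(-1/481176) - 140125*1/480710 = 106577/120294 - 28025/96142 = 1718821646/2891326437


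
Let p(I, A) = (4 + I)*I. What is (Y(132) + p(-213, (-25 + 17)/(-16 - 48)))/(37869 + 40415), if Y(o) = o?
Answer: 44649/78284 ≈ 0.57035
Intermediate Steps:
p(I, A) = I*(4 + I)
(Y(132) + p(-213, (-25 + 17)/(-16 - 48)))/(37869 + 40415) = (132 - 213*(4 - 213))/(37869 + 40415) = (132 - 213*(-209))/78284 = (132 + 44517)*(1/78284) = 44649*(1/78284) = 44649/78284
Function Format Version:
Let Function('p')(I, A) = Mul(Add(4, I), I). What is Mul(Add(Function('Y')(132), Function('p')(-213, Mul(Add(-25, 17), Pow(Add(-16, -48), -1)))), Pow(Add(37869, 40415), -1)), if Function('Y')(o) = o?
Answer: Rational(44649, 78284) ≈ 0.57035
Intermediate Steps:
Function('p')(I, A) = Mul(I, Add(4, I))
Mul(Add(Function('Y')(132), Function('p')(-213, Mul(Add(-25, 17), Pow(Add(-16, -48), -1)))), Pow(Add(37869, 40415), -1)) = Mul(Add(132, Mul(-213, Add(4, -213))), Pow(Add(37869, 40415), -1)) = Mul(Add(132, Mul(-213, -209)), Pow(78284, -1)) = Mul(Add(132, 44517), Rational(1, 78284)) = Mul(44649, Rational(1, 78284)) = Rational(44649, 78284)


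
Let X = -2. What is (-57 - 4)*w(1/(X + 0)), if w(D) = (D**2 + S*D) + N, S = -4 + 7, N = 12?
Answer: -2623/4 ≈ -655.75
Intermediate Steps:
S = 3
w(D) = 12 + D**2 + 3*D (w(D) = (D**2 + 3*D) + 12 = 12 + D**2 + 3*D)
(-57 - 4)*w(1/(X + 0)) = (-57 - 4)*(12 + (1/(-2 + 0))**2 + 3/(-2 + 0)) = -61*(12 + (1/(-2))**2 + 3/(-2)) = -61*(12 + (-1/2)**2 + 3*(-1/2)) = -61*(12 + 1/4 - 3/2) = -61*43/4 = -2623/4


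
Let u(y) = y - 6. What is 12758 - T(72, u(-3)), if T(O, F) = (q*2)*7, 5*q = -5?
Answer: 12772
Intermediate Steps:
q = -1 (q = (⅕)*(-5) = -1)
u(y) = -6 + y
T(O, F) = -14 (T(O, F) = -1*2*7 = -2*7 = -14)
12758 - T(72, u(-3)) = 12758 - 1*(-14) = 12758 + 14 = 12772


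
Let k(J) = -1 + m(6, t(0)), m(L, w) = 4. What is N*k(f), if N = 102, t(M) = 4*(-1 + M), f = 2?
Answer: 306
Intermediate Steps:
t(M) = -4 + 4*M
k(J) = 3 (k(J) = -1 + 4 = 3)
N*k(f) = 102*3 = 306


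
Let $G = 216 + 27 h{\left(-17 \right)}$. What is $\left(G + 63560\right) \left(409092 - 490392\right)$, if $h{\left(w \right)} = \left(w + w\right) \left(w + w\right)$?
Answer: $-7722524400$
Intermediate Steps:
$h{\left(w \right)} = 4 w^{2}$ ($h{\left(w \right)} = 2 w 2 w = 4 w^{2}$)
$G = 31428$ ($G = 216 + 27 \cdot 4 \left(-17\right)^{2} = 216 + 27 \cdot 4 \cdot 289 = 216 + 27 \cdot 1156 = 216 + 31212 = 31428$)
$\left(G + 63560\right) \left(409092 - 490392\right) = \left(31428 + 63560\right) \left(409092 - 490392\right) = 94988 \left(-81300\right) = -7722524400$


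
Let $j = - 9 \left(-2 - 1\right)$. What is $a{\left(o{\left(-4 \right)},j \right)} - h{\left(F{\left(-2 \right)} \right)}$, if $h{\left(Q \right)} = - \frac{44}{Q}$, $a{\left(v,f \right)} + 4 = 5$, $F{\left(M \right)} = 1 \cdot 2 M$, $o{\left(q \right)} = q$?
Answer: $-10$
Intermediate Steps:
$j = 27$ ($j = \left(-9\right) \left(-3\right) = 27$)
$F{\left(M \right)} = 2 M$
$a{\left(v,f \right)} = 1$ ($a{\left(v,f \right)} = -4 + 5 = 1$)
$a{\left(o{\left(-4 \right)},j \right)} - h{\left(F{\left(-2 \right)} \right)} = 1 - - \frac{44}{2 \left(-2\right)} = 1 - - \frac{44}{-4} = 1 - \left(-44\right) \left(- \frac{1}{4}\right) = 1 - 11 = -10$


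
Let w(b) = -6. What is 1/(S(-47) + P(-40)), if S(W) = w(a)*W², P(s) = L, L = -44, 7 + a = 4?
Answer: -1/13298 ≈ -7.5199e-5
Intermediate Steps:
a = -3 (a = -7 + 4 = -3)
P(s) = -44
S(W) = -6*W²
1/(S(-47) + P(-40)) = 1/(-6*(-47)² - 44) = 1/(-6*2209 - 44) = 1/(-13254 - 44) = 1/(-13298) = -1/13298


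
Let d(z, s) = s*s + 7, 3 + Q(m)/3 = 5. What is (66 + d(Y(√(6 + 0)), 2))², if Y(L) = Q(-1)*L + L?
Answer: 5929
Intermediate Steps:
Q(m) = 6 (Q(m) = -9 + 3*5 = -9 + 15 = 6)
Y(L) = 7*L (Y(L) = 6*L + L = 7*L)
d(z, s) = 7 + s² (d(z, s) = s² + 7 = 7 + s²)
(66 + d(Y(√(6 + 0)), 2))² = (66 + (7 + 2²))² = (66 + (7 + 4))² = (66 + 11)² = 77² = 5929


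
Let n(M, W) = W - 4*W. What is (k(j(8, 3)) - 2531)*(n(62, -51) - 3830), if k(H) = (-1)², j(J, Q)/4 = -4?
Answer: 9302810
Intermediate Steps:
j(J, Q) = -16 (j(J, Q) = 4*(-4) = -16)
n(M, W) = -3*W
k(H) = 1
(k(j(8, 3)) - 2531)*(n(62, -51) - 3830) = (1 - 2531)*(-3*(-51) - 3830) = -2530*(153 - 3830) = -2530*(-3677) = 9302810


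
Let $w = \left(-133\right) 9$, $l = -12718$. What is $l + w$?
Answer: $-13915$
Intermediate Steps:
$w = -1197$
$l + w = -12718 - 1197 = -13915$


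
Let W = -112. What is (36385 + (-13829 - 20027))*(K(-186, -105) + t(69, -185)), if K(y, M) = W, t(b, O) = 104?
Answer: -20232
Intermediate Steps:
K(y, M) = -112
(36385 + (-13829 - 20027))*(K(-186, -105) + t(69, -185)) = (36385 + (-13829 - 20027))*(-112 + 104) = (36385 - 33856)*(-8) = 2529*(-8) = -20232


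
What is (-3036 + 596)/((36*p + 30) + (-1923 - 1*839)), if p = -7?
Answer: 305/373 ≈ 0.81769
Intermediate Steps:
(-3036 + 596)/((36*p + 30) + (-1923 - 1*839)) = (-3036 + 596)/((36*(-7) + 30) + (-1923 - 1*839)) = -2440/((-252 + 30) + (-1923 - 839)) = -2440/(-222 - 2762) = -2440/(-2984) = -2440*(-1/2984) = 305/373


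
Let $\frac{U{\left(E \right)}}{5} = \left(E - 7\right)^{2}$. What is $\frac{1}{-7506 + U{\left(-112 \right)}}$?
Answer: $\frac{1}{63299} \approx 1.5798 \cdot 10^{-5}$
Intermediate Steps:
$U{\left(E \right)} = 5 \left(-7 + E\right)^{2}$ ($U{\left(E \right)} = 5 \left(E - 7\right)^{2} = 5 \left(-7 + E\right)^{2}$)
$\frac{1}{-7506 + U{\left(-112 \right)}} = \frac{1}{-7506 + 5 \left(-7 - 112\right)^{2}} = \frac{1}{-7506 + 5 \left(-119\right)^{2}} = \frac{1}{-7506 + 5 \cdot 14161} = \frac{1}{-7506 + 70805} = \frac{1}{63299}$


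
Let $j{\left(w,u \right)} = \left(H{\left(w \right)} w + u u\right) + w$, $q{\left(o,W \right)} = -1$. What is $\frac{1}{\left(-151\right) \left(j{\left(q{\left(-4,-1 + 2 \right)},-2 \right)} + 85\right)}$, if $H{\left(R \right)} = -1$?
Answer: $- \frac{1}{13439} \approx -7.441 \cdot 10^{-5}$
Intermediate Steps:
$j{\left(w,u \right)} = u^{2}$ ($j{\left(w,u \right)} = \left(- w + u u\right) + w = \left(- w + u^{2}\right) + w = \left(u^{2} - w\right) + w = u^{2}$)
$\frac{1}{\left(-151\right) \left(j{\left(q{\left(-4,-1 + 2 \right)},-2 \right)} + 85\right)} = \frac{1}{\left(-151\right) \left(\left(-2\right)^{2} + 85\right)} = \frac{1}{\left(-151\right) \left(4 + 85\right)} = \frac{1}{\left(-151\right) 89} = \frac{1}{-13439} = - \frac{1}{13439}$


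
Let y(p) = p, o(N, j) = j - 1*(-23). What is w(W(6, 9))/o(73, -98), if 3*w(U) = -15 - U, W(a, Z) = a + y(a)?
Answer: 3/25 ≈ 0.12000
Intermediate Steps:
o(N, j) = 23 + j (o(N, j) = j + 23 = 23 + j)
W(a, Z) = 2*a (W(a, Z) = a + a = 2*a)
w(U) = -5 - U/3 (w(U) = (-15 - U)/3 = -5 - U/3)
w(W(6, 9))/o(73, -98) = (-5 - 2*6/3)/(23 - 98) = (-5 - ⅓*12)/(-75) = (-5 - 4)*(-1/75) = -9*(-1/75) = 3/25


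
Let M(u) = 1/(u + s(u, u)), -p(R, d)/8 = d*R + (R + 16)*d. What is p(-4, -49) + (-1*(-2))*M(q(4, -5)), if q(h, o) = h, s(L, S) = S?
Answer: 12545/4 ≈ 3136.3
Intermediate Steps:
p(R, d) = -8*R*d - 8*d*(16 + R) (p(R, d) = -8*(d*R + (R + 16)*d) = -8*(R*d + (16 + R)*d) = -8*(R*d + d*(16 + R)) = -8*R*d - 8*d*(16 + R))
M(u) = 1/(2*u) (M(u) = 1/(u + u) = 1/(2*u))
p(-4, -49) + (-1*(-2))*M(q(4, -5)) = -16*(-49)*(8 - 4) + (-1*(-2))*((½)/4) = -16*(-49)*4 + 2*((½)*(¼)) = 3136 + 2*(⅛) = 3136 + ¼ = 12545/4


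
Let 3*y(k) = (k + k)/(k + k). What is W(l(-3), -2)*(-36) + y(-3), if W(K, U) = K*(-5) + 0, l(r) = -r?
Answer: 1621/3 ≈ 540.33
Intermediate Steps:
y(k) = ⅓ (y(k) = ((k + k)/(k + k))/3 = ((2*k)/((2*k)))/3 = ((2*k)*(1/(2*k)))/3 = (⅓)*1 = ⅓)
W(K, U) = -5*K (W(K, U) = -5*K + 0 = -5*K)
W(l(-3), -2)*(-36) + y(-3) = -(-5)*(-3)*(-36) + ⅓ = -5*3*(-36) + ⅓ = -15*(-36) + ⅓ = 540 + ⅓ = 1621/3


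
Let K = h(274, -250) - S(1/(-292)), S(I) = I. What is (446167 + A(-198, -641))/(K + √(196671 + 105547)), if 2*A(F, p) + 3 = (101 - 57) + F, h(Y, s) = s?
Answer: 9508692208158/20439461551 + 38035289864*√302218/20439461551 ≈ 1488.2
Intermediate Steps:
A(F, p) = 41/2 + F/2 (A(F, p) = -3/2 + ((101 - 57) + F)/2 = -3/2 + (44 + F)/2 = -3/2 + (22 + F/2) = 41/2 + F/2)
K = -72999/292 (K = -250 - 1/(-292) = -250 - 1*(-1/292) = -250 + 1/292 = -72999/292 ≈ -250.00)
(446167 + A(-198, -641))/(K + √(196671 + 105547)) = (446167 + (41/2 + (½)*(-198)))/(-72999/292 + √(196671 + 105547)) = (446167 + (41/2 - 99))/(-72999/292 + √302218) = (446167 - 157/2)/(-72999/292 + √302218) = 892177/(2*(-72999/292 + √302218))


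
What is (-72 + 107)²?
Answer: 1225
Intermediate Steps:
(-72 + 107)² = 35² = 1225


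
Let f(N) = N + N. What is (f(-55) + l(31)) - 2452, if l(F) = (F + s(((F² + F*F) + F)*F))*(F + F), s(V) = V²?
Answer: 227258199998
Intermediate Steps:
f(N) = 2*N
l(F) = 2*F*(F + F²*(F + 2*F²)²) (l(F) = (F + (((F² + F*F) + F)*F)²)*(F + F) = (F + (((F² + F²) + F)*F)²)*(2*F) = (F + ((2*F² + F)*F)²)*(2*F) = (F + ((F + 2*F²)*F)²)*(2*F) = (F + (F*(F + 2*F²))²)*(2*F) = (F + F²*(F + 2*F²)²)*(2*F) = 2*F*(F + F²*(F + 2*F²)²))
(f(-55) + l(31)) - 2452 = (2*(-55) + 2*31²*(1 + 31³*(1 + 2*31)²)) - 2452 = (-110 + 2*961*(1 + 29791*(1 + 62)²)) - 2452 = (-110 + 2*961*(1 + 29791*63²)) - 2452 = (-110 + 2*961*(1 + 29791*3969)) - 2452 = (-110 + 2*961*(1 + 118240479)) - 2452 = (-110 + 2*961*118240480) - 2452 = (-110 + 227258202560) - 2452 = 227258202450 - 2452 = 227258199998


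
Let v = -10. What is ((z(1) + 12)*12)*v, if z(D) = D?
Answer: -1560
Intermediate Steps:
((z(1) + 12)*12)*v = ((1 + 12)*12)*(-10) = (13*12)*(-10) = 156*(-10) = -1560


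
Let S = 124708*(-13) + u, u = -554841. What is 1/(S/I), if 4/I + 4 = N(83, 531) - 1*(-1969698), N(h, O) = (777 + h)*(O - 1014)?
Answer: -2/1691128604065 ≈ -1.1826e-12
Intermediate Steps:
N(h, O) = (-1014 + O)*(777 + h) (N(h, O) = (777 + h)*(-1014 + O) = (-1014 + O)*(777 + h))
S = -2176045 (S = 124708*(-13) - 554841 = -1621204 - 554841 = -2176045)
I = 2/777157 (I = 4/(-4 + ((-787878 - 1014*83 + 777*531 + 531*83) - 1*(-1969698))) = 4/(-4 + ((-787878 - 84162 + 412587 + 44073) + 1969698)) = 4/(-4 + (-415380 + 1969698)) = 4/(-4 + 1554318) = 4/1554314 = 4*(1/1554314) = 2/777157 ≈ 2.5735e-6)
1/(S/I) = 1/(-2176045/2/777157) = 1/(-2176045*777157/2) = 1/(-1691128604065/2) = -2/1691128604065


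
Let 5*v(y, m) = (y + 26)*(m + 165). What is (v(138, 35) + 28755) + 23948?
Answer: 59263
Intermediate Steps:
v(y, m) = (26 + y)*(165 + m)/5 (v(y, m) = ((y + 26)*(m + 165))/5 = ((26 + y)*(165 + m))/5 = (26 + y)*(165 + m)/5)
(v(138, 35) + 28755) + 23948 = ((858 + 33*138 + (26/5)*35 + (⅕)*35*138) + 28755) + 23948 = ((858 + 4554 + 182 + 966) + 28755) + 23948 = (6560 + 28755) + 23948 = 35315 + 23948 = 59263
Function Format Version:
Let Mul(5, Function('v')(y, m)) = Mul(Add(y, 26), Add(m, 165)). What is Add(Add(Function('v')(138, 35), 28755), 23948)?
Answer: 59263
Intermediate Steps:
Function('v')(y, m) = Mul(Rational(1, 5), Add(26, y), Add(165, m)) (Function('v')(y, m) = Mul(Rational(1, 5), Mul(Add(y, 26), Add(m, 165))) = Mul(Rational(1, 5), Mul(Add(26, y), Add(165, m))) = Mul(Rational(1, 5), Add(26, y), Add(165, m)))
Add(Add(Function('v')(138, 35), 28755), 23948) = Add(Add(Add(858, Mul(33, 138), Mul(Rational(26, 5), 35), Mul(Rational(1, 5), 35, 138)), 28755), 23948) = Add(Add(Add(858, 4554, 182, 966), 28755), 23948) = Add(Add(6560, 28755), 23948) = Add(35315, 23948) = 59263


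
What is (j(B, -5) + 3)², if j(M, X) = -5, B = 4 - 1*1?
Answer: 4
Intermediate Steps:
B = 3 (B = 4 - 1 = 3)
(j(B, -5) + 3)² = (-5 + 3)² = (-2)² = 4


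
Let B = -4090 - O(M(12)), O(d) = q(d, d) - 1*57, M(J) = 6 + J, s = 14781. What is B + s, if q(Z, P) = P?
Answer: 10730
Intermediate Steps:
O(d) = -57 + d (O(d) = d - 1*57 = d - 57 = -57 + d)
B = -4051 (B = -4090 - (-57 + (6 + 12)) = -4090 - (-57 + 18) = -4090 - 1*(-39) = -4090 + 39 = -4051)
B + s = -4051 + 14781 = 10730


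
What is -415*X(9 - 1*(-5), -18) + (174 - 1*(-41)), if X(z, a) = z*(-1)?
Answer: 6025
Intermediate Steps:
X(z, a) = -z
-415*X(9 - 1*(-5), -18) + (174 - 1*(-41)) = -(-415)*(9 - 1*(-5)) + (174 - 1*(-41)) = -(-415)*(9 + 5) + (174 + 41) = -(-415)*14 + 215 = -415*(-14) + 215 = 5810 + 215 = 6025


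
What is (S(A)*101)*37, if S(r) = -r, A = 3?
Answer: -11211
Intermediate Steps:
(S(A)*101)*37 = (-1*3*101)*37 = -3*101*37 = -303*37 = -11211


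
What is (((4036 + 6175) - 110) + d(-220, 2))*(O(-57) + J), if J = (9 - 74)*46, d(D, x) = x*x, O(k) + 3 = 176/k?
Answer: -1725701585/57 ≈ -3.0275e+7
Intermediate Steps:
O(k) = -3 + 176/k
d(D, x) = x**2
J = -2990 (J = -65*46 = -2990)
(((4036 + 6175) - 110) + d(-220, 2))*(O(-57) + J) = (((4036 + 6175) - 110) + 2**2)*((-3 + 176/(-57)) - 2990) = ((10211 - 110) + 4)*((-3 + 176*(-1/57)) - 2990) = (10101 + 4)*((-3 - 176/57) - 2990) = 10105*(-347/57 - 2990) = 10105*(-170777/57) = -1725701585/57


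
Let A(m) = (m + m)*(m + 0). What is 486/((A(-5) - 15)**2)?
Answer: 486/1225 ≈ 0.39673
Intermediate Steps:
A(m) = 2*m**2 (A(m) = (2*m)*m = 2*m**2)
486/((A(-5) - 15)**2) = 486/((2*(-5)**2 - 15)**2) = 486/((2*25 - 15)**2) = 486/((50 - 15)**2) = 486/(35**2) = 486/1225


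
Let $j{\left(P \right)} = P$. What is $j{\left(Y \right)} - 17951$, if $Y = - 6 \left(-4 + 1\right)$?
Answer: $-17933$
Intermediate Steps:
$Y = 18$ ($Y = \left(-6\right) \left(-3\right) = 18$)
$j{\left(Y \right)} - 17951 = 18 - 17951 = -17933$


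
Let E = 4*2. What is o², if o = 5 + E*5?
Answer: 2025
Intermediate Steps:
E = 8
o = 45 (o = 5 + 8*5 = 5 + 40 = 45)
o² = 45² = 2025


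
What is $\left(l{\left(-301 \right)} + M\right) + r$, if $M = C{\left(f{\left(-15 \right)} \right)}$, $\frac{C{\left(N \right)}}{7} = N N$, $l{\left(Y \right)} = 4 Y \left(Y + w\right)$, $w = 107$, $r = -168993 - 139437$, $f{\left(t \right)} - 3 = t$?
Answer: $-73846$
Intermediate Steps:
$f{\left(t \right)} = 3 + t$
$r = -308430$ ($r = -168993 - 139437 = -308430$)
$l{\left(Y \right)} = 4 Y \left(107 + Y\right)$ ($l{\left(Y \right)} = 4 Y \left(Y + 107\right) = 4 Y \left(107 + Y\right)$)
$C{\left(N \right)} = 7 N^{2}$ ($C{\left(N \right)} = 7 N N = 7 N^{2}$)
$M = 1008$ ($M = 7 \left(3 - 15\right)^{2} = 7 \left(-12\right)^{2} = 7 \cdot 144 = 1008$)
$\left(l{\left(-301 \right)} + M\right) + r = \left(4 \left(-301\right) \left(107 - 301\right) + 1008\right) - 308430 = \left(4 \left(-301\right) \left(-194\right) + 1008\right) - 308430 = \left(233576 + 1008\right) - 308430 = 234584 - 308430 = -73846$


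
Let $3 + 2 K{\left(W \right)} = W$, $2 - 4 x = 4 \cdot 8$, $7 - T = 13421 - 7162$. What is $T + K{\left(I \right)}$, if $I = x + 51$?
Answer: $- \frac{24927}{4} \approx -6231.8$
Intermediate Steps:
$T = -6252$ ($T = 7 - \left(13421 - 7162\right) = 7 - 6259 = -6252$)
$x = - \frac{15}{2}$ ($x = \frac{1}{2} - \frac{4 \cdot 8}{4} = \frac{1}{2} - 8 = - \frac{15}{2} \approx -7.5$)
$I = \frac{87}{2}$ ($I = - \frac{15}{2} + 51 = \frac{87}{2} \approx 43.5$)
$K{\left(W \right)} = - \frac{3}{2} + \frac{W}{2}$
$T + K{\left(I \right)} = -6252 + \left(- \frac{3}{2} + \frac{1}{2} \cdot \frac{87}{2}\right) = -6252 + \left(- \frac{3}{2} + \frac{87}{4}\right) = -6252 + \frac{81}{4} = - \frac{24927}{4}$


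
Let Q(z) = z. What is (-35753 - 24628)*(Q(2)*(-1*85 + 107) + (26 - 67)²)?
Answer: -104157225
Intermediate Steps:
(-35753 - 24628)*(Q(2)*(-1*85 + 107) + (26 - 67)²) = (-35753 - 24628)*(2*(-1*85 + 107) + (26 - 67)²) = -60381*(2*(-85 + 107) + (-41)²) = -60381*(2*22 + 1681) = -60381*(44 + 1681) = -60381*1725 = -104157225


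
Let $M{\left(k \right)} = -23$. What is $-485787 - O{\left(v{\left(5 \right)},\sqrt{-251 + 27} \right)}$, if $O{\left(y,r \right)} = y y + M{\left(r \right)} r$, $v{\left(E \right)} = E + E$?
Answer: $-485887 + 92 i \sqrt{14} \approx -4.8589 \cdot 10^{5} + 344.23 i$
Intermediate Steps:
$v{\left(E \right)} = 2 E$
$O{\left(y,r \right)} = y^{2} - 23 r$ ($O{\left(y,r \right)} = y y - 23 r = y^{2} - 23 r$)
$-485787 - O{\left(v{\left(5 \right)},\sqrt{-251 + 27} \right)} = -485787 - \left(\left(2 \cdot 5\right)^{2} - 23 \sqrt{-251 + 27}\right) = -485787 - \left(10^{2} - 23 \sqrt{-224}\right) = -485787 - \left(100 - 23 \cdot 4 i \sqrt{14}\right) = -485787 - \left(100 - 92 i \sqrt{14}\right) = -485887 + 92 i \sqrt{14}$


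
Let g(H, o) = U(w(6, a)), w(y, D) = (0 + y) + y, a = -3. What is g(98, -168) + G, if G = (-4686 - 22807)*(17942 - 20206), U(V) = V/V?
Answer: 62244153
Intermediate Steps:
w(y, D) = 2*y (w(y, D) = y + y = 2*y)
U(V) = 1
g(H, o) = 1
G = 62244152 (G = -27493*(-2264) = 62244152)
g(98, -168) + G = 1 + 62244152 = 62244153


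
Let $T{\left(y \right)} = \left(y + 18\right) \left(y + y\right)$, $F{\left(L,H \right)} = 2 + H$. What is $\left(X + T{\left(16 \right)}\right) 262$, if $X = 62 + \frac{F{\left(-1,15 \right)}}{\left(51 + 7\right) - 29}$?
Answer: $\frac{8742154}{29} \approx 3.0145 \cdot 10^{5}$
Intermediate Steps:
$T{\left(y \right)} = 2 y \left(18 + y\right)$ ($T{\left(y \right)} = \left(18 + y\right) 2 y = 2 y \left(18 + y\right)$)
$X = \frac{1815}{29}$ ($X = 62 + \frac{2 + 15}{\left(51 + 7\right) - 29} = 62 + \frac{17}{58 - 29} = 62 + \frac{17}{29} = \frac{1815}{29} \approx 62.586$)
$\left(X + T{\left(16 \right)}\right) 262 = \left(\frac{1815}{29} + 2 \cdot 16 \left(18 + 16\right)\right) 262 = \left(\frac{1815}{29} + 2 \cdot 16 \cdot 34\right) 262 = \left(\frac{1815}{29} + 1088\right) 262 = \frac{33367}{29} \cdot 262 = \frac{8742154}{29}$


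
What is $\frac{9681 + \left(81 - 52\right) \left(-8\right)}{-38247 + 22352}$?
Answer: $- \frac{859}{1445} \approx -0.59446$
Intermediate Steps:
$\frac{9681 + \left(81 - 52\right) \left(-8\right)}{-38247 + 22352} = \frac{9681 + 29 \left(-8\right)}{-15895} = \left(9681 - 232\right) \left(- \frac{1}{15895}\right) = 9449 \left(- \frac{1}{15895}\right) = - \frac{859}{1445}$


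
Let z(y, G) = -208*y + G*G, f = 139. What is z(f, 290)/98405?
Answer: 55188/98405 ≈ 0.56083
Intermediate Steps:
z(y, G) = G**2 - 208*y (z(y, G) = -208*y + G**2 = G**2 - 208*y)
z(f, 290)/98405 = (290**2 - 208*139)/98405 = (84100 - 28912)*(1/98405) = 55188*(1/98405) = 55188/98405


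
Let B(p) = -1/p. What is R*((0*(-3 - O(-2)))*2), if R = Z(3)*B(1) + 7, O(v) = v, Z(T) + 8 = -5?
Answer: 0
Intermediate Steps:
Z(T) = -13 (Z(T) = -8 - 5 = -13)
R = 20 (R = -(-13)/1 + 7 = -(-13) + 7 = -13*(-1) + 7 = 13 + 7 = 20)
R*((0*(-3 - O(-2)))*2) = 20*((0*(-3 - 1*(-2)))*2) = 20*((0*(-3 + 2))*2) = 20*((0*(-1))*2) = 20*(0*2) = 20*0 = 0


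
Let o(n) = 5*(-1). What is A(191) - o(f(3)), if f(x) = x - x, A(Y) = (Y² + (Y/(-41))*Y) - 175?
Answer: 1452270/41 ≈ 35421.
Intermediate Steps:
A(Y) = -175 + 40*Y²/41 (A(Y) = (Y² + (Y*(-1/41))*Y) - 175 = (Y² + (-Y/41)*Y) - 175 = (Y² - Y²/41) - 175 = 40*Y²/41 - 175 = -175 + 40*Y²/41)
f(x) = 0
o(n) = -5
A(191) - o(f(3)) = (-175 + (40/41)*191²) - 1*(-5) = (-175 + (40/41)*36481) + 5 = (-175 + 1459240/41) + 5 = 1452065/41 + 5 = 1452270/41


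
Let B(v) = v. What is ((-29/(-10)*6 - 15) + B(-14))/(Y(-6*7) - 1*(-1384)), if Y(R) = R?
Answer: -29/3355 ≈ -0.0086438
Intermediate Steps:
((-29/(-10)*6 - 15) + B(-14))/(Y(-6*7) - 1*(-1384)) = ((-29/(-10)*6 - 15) - 14)/(-6*7 - 1*(-1384)) = ((-29*(-⅒)*6 - 15) - 14)/(-42 + 1384) = (((29/10)*6 - 15) - 14)/1342 = ((87/5 - 15) - 14)*(1/1342) = (12/5 - 14)*(1/1342) = -58/5*1/1342 = -29/3355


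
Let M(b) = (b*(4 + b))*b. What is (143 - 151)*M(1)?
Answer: -40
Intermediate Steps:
M(b) = b²*(4 + b)
(143 - 151)*M(1) = (143 - 151)*(1²*(4 + 1)) = -8*5 = -40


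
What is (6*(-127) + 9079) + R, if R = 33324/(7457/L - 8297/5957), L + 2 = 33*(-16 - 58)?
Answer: 52942337597/64699217 ≈ 818.28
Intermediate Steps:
L = -2444 (L = -2 + 33*(-16 - 58) = -2 + 33*(-74) = -2 - 2442 = -2444)
R = -485161050192/64699217 (R = 33324/(7457/(-2444) - 8297/5957) = 33324/(7457*(-1/2444) - 8297*1/5957) = 33324/(-7457/2444 - 8297/5957) = 33324/(-64699217/14558908) = 33324*(-14558908/64699217) = -485161050192/64699217 ≈ -7498.7)
(6*(-127) + 9079) + R = (6*(-127) + 9079) - 485161050192/64699217 = (-762 + 9079) - 485161050192/64699217 = 8317 - 485161050192/64699217 = 52942337597/64699217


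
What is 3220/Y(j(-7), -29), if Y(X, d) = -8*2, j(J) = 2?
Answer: -805/4 ≈ -201.25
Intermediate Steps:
Y(X, d) = -16
3220/Y(j(-7), -29) = 3220/(-16) = 3220*(-1/16) = -805/4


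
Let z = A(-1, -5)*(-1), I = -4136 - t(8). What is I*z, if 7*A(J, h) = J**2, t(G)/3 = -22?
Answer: 4070/7 ≈ 581.43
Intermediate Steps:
t(G) = -66 (t(G) = 3*(-22) = -66)
A(J, h) = J**2/7
I = -4070 (I = -4136 - 1*(-66) = -4136 + 66 = -4070)
z = -1/7 (z = ((1/7)*(-1)**2)*(-1) = ((1/7)*1)*(-1) = (1/7)*(-1) = -1/7 ≈ -0.14286)
I*z = -4070*(-1/7) = 4070/7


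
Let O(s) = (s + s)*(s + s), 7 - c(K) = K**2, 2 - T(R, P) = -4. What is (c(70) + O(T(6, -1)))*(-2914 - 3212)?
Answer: 29092374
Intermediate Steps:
T(R, P) = 6 (T(R, P) = 2 - 1*(-4) = 2 + 4 = 6)
c(K) = 7 - K**2
O(s) = 4*s**2 (O(s) = (2*s)*(2*s) = 4*s**2)
(c(70) + O(T(6, -1)))*(-2914 - 3212) = ((7 - 1*70**2) + 4*6**2)*(-2914 - 3212) = ((7 - 1*4900) + 4*36)*(-6126) = ((7 - 4900) + 144)*(-6126) = (-4893 + 144)*(-6126) = -4749*(-6126) = 29092374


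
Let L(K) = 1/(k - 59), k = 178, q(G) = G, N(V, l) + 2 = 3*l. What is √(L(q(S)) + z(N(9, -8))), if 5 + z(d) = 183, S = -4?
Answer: √2520777/119 ≈ 13.342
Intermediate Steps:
N(V, l) = -2 + 3*l
z(d) = 178 (z(d) = -5 + 183 = 178)
L(K) = 1/119 (L(K) = 1/(178 - 59) = 1/119)
√(L(q(S)) + z(N(9, -8))) = √(1/119 + 178) = √(21183/119) = √2520777/119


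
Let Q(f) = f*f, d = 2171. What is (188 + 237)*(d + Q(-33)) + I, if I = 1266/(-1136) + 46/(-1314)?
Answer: 517034919055/373176 ≈ 1.3855e+6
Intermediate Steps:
Q(f) = f²
I = -428945/373176 (I = 1266*(-1/1136) + 46*(-1/1314) = -633/568 - 23/657 = -428945/373176 ≈ -1.1494)
(188 + 237)*(d + Q(-33)) + I = (188 + 237)*(2171 + (-33)²) - 428945/373176 = 425*(2171 + 1089) - 428945/373176 = 425*3260 - 428945/373176 = 1385500 - 428945/373176 = 517034919055/373176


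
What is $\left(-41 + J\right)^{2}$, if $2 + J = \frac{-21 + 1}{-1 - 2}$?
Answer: $\frac{11881}{9} \approx 1320.1$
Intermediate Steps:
$J = \frac{14}{3}$ ($J = -2 + \frac{-21 + 1}{-1 - 2} = -2 - \frac{20}{-3} = -2 - - \frac{20}{3} = -2 + \frac{20}{3} = \frac{14}{3} \approx 4.6667$)
$\left(-41 + J\right)^{2} = \left(-41 + \frac{14}{3}\right)^{2} = \left(- \frac{109}{3}\right)^{2} = \frac{11881}{9}$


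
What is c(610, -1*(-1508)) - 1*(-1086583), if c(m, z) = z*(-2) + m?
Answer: 1084177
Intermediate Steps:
c(m, z) = m - 2*z (c(m, z) = -2*z + m = m - 2*z)
c(610, -1*(-1508)) - 1*(-1086583) = (610 - (-2)*(-1508)) - 1*(-1086583) = (610 - 2*1508) + 1086583 = (610 - 3016) + 1086583 = -2406 + 1086583 = 1084177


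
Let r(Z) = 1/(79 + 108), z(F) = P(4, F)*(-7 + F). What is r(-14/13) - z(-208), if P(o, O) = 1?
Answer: 40206/187 ≈ 215.01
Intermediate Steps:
z(F) = -7 + F (z(F) = 1*(-7 + F) = -7 + F)
r(Z) = 1/187
r(-14/13) - z(-208) = 1/187 - (-7 - 208) = 1/187 - 1*(-215) = 1/187 + 215 = 40206/187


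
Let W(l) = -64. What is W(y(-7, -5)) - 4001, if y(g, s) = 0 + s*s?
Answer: -4065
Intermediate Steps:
y(g, s) = s**2 (y(g, s) = 0 + s**2 = s**2)
W(y(-7, -5)) - 4001 = -64 - 4001 = -4065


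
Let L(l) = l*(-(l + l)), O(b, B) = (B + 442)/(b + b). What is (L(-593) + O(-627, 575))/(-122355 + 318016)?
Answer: -293978903/81786298 ≈ -3.5945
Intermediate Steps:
O(b, B) = (442 + B)/(2*b) (O(b, B) = (442 + B)/((2*b)) = (442 + B)*(1/(2*b)) = (442 + B)/(2*b))
L(l) = -2*l**2 (L(l) = l*(-2*l) = -2*l**2)
(L(-593) + O(-627, 575))/(-122355 + 318016) = (-2*(-593)**2 + (1/2)*(442 + 575)/(-627))/(-122355 + 318016) = (-2*351649 + (1/2)*(-1/627)*1017)/195661 = (-703298 - 339/418)*(1/195661) = -293978903/418*1/195661 = -293978903/81786298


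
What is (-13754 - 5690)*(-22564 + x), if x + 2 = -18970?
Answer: 807625984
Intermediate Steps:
x = -18972 (x = -2 - 18970 = -18972)
(-13754 - 5690)*(-22564 + x) = (-13754 - 5690)*(-22564 - 18972) = -19444*(-41536) = 807625984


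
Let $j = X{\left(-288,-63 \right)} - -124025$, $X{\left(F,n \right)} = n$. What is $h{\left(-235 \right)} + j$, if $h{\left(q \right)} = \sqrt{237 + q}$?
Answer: $123962 + \sqrt{2} \approx 1.2396 \cdot 10^{5}$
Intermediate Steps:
$j = 123962$ ($j = -63 - -124025 = -63 + 124025 = 123962$)
$h{\left(-235 \right)} + j = \sqrt{237 - 235} + 123962 = \sqrt{2} + 123962 = 123962 + \sqrt{2}$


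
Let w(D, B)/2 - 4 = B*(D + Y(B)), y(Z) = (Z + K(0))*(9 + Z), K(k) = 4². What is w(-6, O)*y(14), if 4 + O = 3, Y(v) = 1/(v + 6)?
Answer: 13524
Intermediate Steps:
Y(v) = 1/(6 + v)
O = -1 (O = -4 + 3 = -1)
K(k) = 16
y(Z) = (9 + Z)*(16 + Z) (y(Z) = (Z + 16)*(9 + Z) = (16 + Z)*(9 + Z) = (9 + Z)*(16 + Z))
w(D, B) = 8 + 2*B*(D + 1/(6 + B)) (w(D, B) = 8 + 2*(B*(D + 1/(6 + B))) = 8 + 2*B*(D + 1/(6 + B)))
w(-6, O)*y(14) = (2*(-1 + (4 - 1*(-6))*(6 - 1))/(6 - 1))*(144 + 14² + 25*14) = (2*(-1 + (4 + 6)*5)/5)*(144 + 196 + 350) = (2*(⅕)*(-1 + 10*5))*690 = (2*(⅕)*(-1 + 50))*690 = (2*(⅕)*49)*690 = (98/5)*690 = 13524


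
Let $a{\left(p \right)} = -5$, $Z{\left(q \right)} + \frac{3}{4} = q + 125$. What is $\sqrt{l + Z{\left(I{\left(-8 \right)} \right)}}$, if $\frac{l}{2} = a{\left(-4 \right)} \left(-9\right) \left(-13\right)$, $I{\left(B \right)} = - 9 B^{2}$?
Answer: $\frac{i \sqrt{6487}}{2} \approx 40.271 i$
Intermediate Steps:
$Z{\left(q \right)} = \frac{497}{4} + q$ ($Z{\left(q \right)} = - \frac{3}{4} + \left(q + 125\right) = - \frac{3}{4} + \left(125 + q\right) = \frac{497}{4} + q$)
$l = -1170$ ($l = 2 \left(-5\right) \left(-9\right) \left(-13\right) = 2 \cdot 45 \left(-13\right) = 2 \left(-585\right) = -1170$)
$\sqrt{l + Z{\left(I{\left(-8 \right)} \right)}} = \sqrt{-1170 + \left(\frac{497}{4} - 9 \left(-8\right)^{2}\right)} = \sqrt{-1170 + \left(\frac{497}{4} - 576\right)} = \sqrt{-1170 - \frac{1807}{4}} = \sqrt{- \frac{6487}{4}} = \frac{i \sqrt{6487}}{2}$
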